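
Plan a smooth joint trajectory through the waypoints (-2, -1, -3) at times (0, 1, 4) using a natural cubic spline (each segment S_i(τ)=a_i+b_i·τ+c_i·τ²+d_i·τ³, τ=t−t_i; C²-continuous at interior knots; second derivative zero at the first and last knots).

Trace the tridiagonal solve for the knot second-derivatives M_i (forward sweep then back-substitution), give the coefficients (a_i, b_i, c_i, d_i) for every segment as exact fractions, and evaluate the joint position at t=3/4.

  seg 0: a=-2 b=29/24 c=0 d=-5/24
  seg 1: a=-1 b=7/12 c=-5/8 d=5/72
S(3/4) = -605/512

Δ: Δ0=1, Δ1=-2/3
row 1: diag=8, rhs=-10; c'=3/8, d'=-5/4
back: M1=-5/4
M: M0=0, M1=-5/4, M2=0
seg 0: a=-2, c=M0/2=0, d=(M1−M0)/(6·1)=-5/24, b=Δ0−h0·(2M0+M1)/6=29/24
seg 1: a=-1, c=M1/2=-5/8, d=(M2−M1)/(6·3)=5/72, b=Δ1−h1·(2M1+M2)/6=7/12
t_q=3/4 → seg 0, τ=3/4; S=-2+29/24·τ+0·τ²+-5/24·τ³=-605/512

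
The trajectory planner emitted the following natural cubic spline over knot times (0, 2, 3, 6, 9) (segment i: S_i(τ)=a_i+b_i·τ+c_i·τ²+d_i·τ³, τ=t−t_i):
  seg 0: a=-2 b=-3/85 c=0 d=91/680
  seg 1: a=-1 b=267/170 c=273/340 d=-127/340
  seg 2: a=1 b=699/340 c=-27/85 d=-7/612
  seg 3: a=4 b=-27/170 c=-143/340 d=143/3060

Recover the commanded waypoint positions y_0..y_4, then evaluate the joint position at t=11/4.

y_0=-2 y_1=-1 y_2=1 y_3=4 y_4=1
S(11/4) = 10271/21760

y_0 = S_0(0) = a_0 = -2
y_1 = S_1(0) = a_1 = -1
y_2 = S_2(0) = a_2 = 1
y_3 = S_3(0) = a_3 = 4
y_4 = S_3(3) = 1
t_q=11/4 is in segment 1 (τ=3/4); S_1(τ)=10271/21760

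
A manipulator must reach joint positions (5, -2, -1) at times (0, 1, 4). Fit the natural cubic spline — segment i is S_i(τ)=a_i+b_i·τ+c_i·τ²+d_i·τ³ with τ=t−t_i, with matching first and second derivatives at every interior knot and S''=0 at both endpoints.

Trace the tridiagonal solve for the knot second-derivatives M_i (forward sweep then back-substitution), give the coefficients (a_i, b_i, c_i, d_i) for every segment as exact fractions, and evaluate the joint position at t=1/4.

Δ: Δ0=-7, Δ1=1/3
row 1: diag=8, rhs=44; c'=3/8, d'=11/2
back: M1=11/2
M: M0=0, M1=11/2, M2=0
seg 0: a=5, c=M0/2=0, d=(M1−M0)/(6·1)=11/12, b=Δ0−h0·(2M0+M1)/6=-95/12
seg 1: a=-2, c=M1/2=11/4, d=(M2−M1)/(6·3)=-11/36, b=Δ1−h1·(2M1+M2)/6=-31/6
t_q=1/4 → seg 0, τ=1/4; S=5+-95/12·τ+0·τ²+11/12·τ³=777/256

  seg 0: a=5 b=-95/12 c=0 d=11/12
  seg 1: a=-2 b=-31/6 c=11/4 d=-11/36
S(1/4) = 777/256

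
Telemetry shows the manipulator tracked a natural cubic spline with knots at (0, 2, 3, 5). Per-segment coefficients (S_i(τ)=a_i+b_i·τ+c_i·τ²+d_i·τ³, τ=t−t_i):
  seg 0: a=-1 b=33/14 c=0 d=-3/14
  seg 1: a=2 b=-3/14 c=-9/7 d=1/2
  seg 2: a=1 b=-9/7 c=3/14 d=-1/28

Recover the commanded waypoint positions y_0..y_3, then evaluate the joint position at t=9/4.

y_0=-1 y_1=2 y_2=1 y_3=-1
S(9/4) = 1679/896

y_0 = S_0(0) = a_0 = -1
y_1 = S_1(0) = a_1 = 2
y_2 = S_2(0) = a_2 = 1
y_3 = S_2(2) = -1
t_q=9/4 is in segment 1 (τ=1/4); S_1(τ)=1679/896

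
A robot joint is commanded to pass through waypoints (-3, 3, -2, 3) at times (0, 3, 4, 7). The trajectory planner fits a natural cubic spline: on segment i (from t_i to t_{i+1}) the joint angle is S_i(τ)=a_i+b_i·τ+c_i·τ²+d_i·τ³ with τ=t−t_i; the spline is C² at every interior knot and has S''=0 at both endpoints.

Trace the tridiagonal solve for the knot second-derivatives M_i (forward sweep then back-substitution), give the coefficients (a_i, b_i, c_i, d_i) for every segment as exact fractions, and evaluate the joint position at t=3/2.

  seg 0: a=-3 b=314/63 c=0 d=-188/567
  seg 1: a=3 b=-250/63 c=-188/63 d=41/21
  seg 2: a=-2 b=-257/63 c=181/63 d=-181/567
S(3/2) = 47/14

Δ: Δ0=2, Δ1=-5, Δ2=5/3
row 1: diag=8, rhs=-42; c'=1/8, d'=-21/4
row 2: denom=8−1·1/8=63/8; d'=(40−1·-21/4)/(63/8)=362/63
back: M2=362/63
back: M1=-21/4−1/8·362/63=-376/63
M: M0=0, M1=-376/63, M2=362/63, M3=0
seg 0: a=-3, c=M0/2=0, d=(M1−M0)/(6·3)=-188/567, b=Δ0−h0·(2M0+M1)/6=314/63
seg 1: a=3, c=M1/2=-188/63, d=(M2−M1)/(6·1)=41/21, b=Δ1−h1·(2M1+M2)/6=-250/63
seg 2: a=-2, c=M2/2=181/63, d=(M3−M2)/(6·3)=-181/567, b=Δ2−h2·(2M2+M3)/6=-257/63
t_q=3/2 → seg 0, τ=3/2; S=-3+314/63·τ+0·τ²+-188/567·τ³=47/14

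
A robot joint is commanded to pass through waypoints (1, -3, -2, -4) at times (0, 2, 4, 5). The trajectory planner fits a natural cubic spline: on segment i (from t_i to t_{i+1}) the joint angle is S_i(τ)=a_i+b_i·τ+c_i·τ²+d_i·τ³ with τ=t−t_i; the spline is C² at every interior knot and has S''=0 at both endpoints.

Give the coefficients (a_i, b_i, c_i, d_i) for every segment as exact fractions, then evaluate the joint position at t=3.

  seg 0: a=1 b=-32/11 c=0 d=5/22
  seg 1: a=-3 b=-2/11 c=15/11 d=-45/88
  seg 2: a=-2 b=-19/22 c=-75/44 d=25/44
S(3) = -205/88

Δ: Δ0=-2, Δ1=1/2, Δ2=-2
row 1: diag=8, rhs=15; c'=1/4, d'=15/8
row 2: denom=6−2·1/4=11/2; d'=(-15−2·15/8)/(11/2)=-75/22
back: M2=-75/22
back: M1=15/8−1/4·-75/22=30/11
M: M0=0, M1=30/11, M2=-75/22, M3=0
seg 0: a=1, c=M0/2=0, d=(M1−M0)/(6·2)=5/22, b=Δ0−h0·(2M0+M1)/6=-32/11
seg 1: a=-3, c=M1/2=15/11, d=(M2−M1)/(6·2)=-45/88, b=Δ1−h1·(2M1+M2)/6=-2/11
seg 2: a=-2, c=M2/2=-75/44, d=(M3−M2)/(6·1)=25/44, b=Δ2−h2·(2M2+M3)/6=-19/22
t_q=3 → seg 1, τ=1; S=-3+-2/11·τ+15/11·τ²+-45/88·τ³=-205/88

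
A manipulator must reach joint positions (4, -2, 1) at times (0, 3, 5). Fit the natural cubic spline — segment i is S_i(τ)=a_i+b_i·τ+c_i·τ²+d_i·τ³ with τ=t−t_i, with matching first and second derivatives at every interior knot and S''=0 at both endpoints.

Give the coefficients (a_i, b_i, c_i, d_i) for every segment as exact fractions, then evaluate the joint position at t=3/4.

  seg 0: a=4 b=-61/20 c=0 d=7/60
  seg 1: a=-2 b=1/10 c=21/20 d=-7/40
S(3/4) = 451/256

Δ: Δ0=-2, Δ1=3/2
row 1: diag=10, rhs=21; c'=1/5, d'=21/10
back: M1=21/10
M: M0=0, M1=21/10, M2=0
seg 0: a=4, c=M0/2=0, d=(M1−M0)/(6·3)=7/60, b=Δ0−h0·(2M0+M1)/6=-61/20
seg 1: a=-2, c=M1/2=21/20, d=(M2−M1)/(6·2)=-7/40, b=Δ1−h1·(2M1+M2)/6=1/10
t_q=3/4 → seg 0, τ=3/4; S=4+-61/20·τ+0·τ²+7/60·τ³=451/256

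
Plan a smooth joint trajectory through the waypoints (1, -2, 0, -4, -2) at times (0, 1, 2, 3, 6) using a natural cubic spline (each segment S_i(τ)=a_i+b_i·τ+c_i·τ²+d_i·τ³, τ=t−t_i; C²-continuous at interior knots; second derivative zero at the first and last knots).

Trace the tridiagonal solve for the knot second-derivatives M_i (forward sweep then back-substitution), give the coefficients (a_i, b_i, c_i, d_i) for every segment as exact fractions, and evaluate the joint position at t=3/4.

  seg 0: a=1 b=-1667/348 c=0 d=623/348
  seg 1: a=-2 b=101/174 c=623/116 d=-1375/348
  seg 2: a=0 b=-185/348 c=-188/29 d=1049/348
  seg 3: a=-4 b=-775/174 c=297/116 d=-33/116
S(3/4) = -13641/7424

Δ: Δ0=-3, Δ1=2, Δ2=-4, Δ3=2/3
row 1: diag=4, rhs=30; c'=1/4, d'=15/2
row 2: denom=4−1·1/4=15/4; d'=(-36−1·15/2)/(15/4)=-58/5
row 3: denom=8−1·4/15=116/15; d'=(28−1·-58/5)/(116/15)=297/58
back: M3=297/58
back: M2=-58/5−4/15·297/58=-376/29
back: M1=15/2−1/4·-376/29=623/58
M: M0=0, M1=623/58, M2=-376/29, M3=297/58, M4=0
seg 0: a=1, c=M0/2=0, d=(M1−M0)/(6·1)=623/348, b=Δ0−h0·(2M0+M1)/6=-1667/348
seg 1: a=-2, c=M1/2=623/116, d=(M2−M1)/(6·1)=-1375/348, b=Δ1−h1·(2M1+M2)/6=101/174
seg 2: a=0, c=M2/2=-188/29, d=(M3−M2)/(6·1)=1049/348, b=Δ2−h2·(2M2+M3)/6=-185/348
seg 3: a=-4, c=M3/2=297/116, d=(M4−M3)/(6·3)=-33/116, b=Δ3−h3·(2M3+M4)/6=-775/174
t_q=3/4 → seg 0, τ=3/4; S=1+-1667/348·τ+0·τ²+623/348·τ³=-13641/7424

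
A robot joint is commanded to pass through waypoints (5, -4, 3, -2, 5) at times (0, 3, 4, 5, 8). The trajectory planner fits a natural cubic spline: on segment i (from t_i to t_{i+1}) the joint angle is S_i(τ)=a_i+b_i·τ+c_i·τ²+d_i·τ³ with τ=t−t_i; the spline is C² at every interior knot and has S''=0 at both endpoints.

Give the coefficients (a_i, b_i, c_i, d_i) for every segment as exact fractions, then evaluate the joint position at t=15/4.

Δ: Δ0=-3, Δ1=7, Δ2=-5, Δ3=7/3
row 1: diag=8, rhs=60; c'=1/8, d'=15/2
row 2: denom=4−1·1/8=31/8; d'=(-72−1·15/2)/(31/8)=-636/31
row 3: denom=8−1·8/31=240/31; d'=(44−1·-636/31)/(240/31)=25/3
back: M3=25/3
back: M2=-636/31−8/31·25/3=-68/3
back: M1=15/2−1/8·-68/3=31/3
M: M0=0, M1=31/3, M2=-68/3, M3=25/3, M4=0
seg 0: a=5, c=M0/2=0, d=(M1−M0)/(6·3)=31/54, b=Δ0−h0·(2M0+M1)/6=-49/6
seg 1: a=-4, c=M1/2=31/6, d=(M2−M1)/(6·1)=-11/2, b=Δ1−h1·(2M1+M2)/6=22/3
seg 2: a=3, c=M2/2=-34/3, d=(M3−M2)/(6·1)=31/6, b=Δ2−h2·(2M2+M3)/6=7/6
seg 3: a=-2, c=M3/2=25/6, d=(M4−M3)/(6·3)=-25/54, b=Δ3−h3·(2M3+M4)/6=-6
t_q=15/4 → seg 1, τ=3/4; S=-4+22/3·τ+31/6·τ²+-11/2·τ³=267/128

  seg 0: a=5 b=-49/6 c=0 d=31/54
  seg 1: a=-4 b=22/3 c=31/6 d=-11/2
  seg 2: a=3 b=7/6 c=-34/3 d=31/6
  seg 3: a=-2 b=-6 c=25/6 d=-25/54
S(15/4) = 267/128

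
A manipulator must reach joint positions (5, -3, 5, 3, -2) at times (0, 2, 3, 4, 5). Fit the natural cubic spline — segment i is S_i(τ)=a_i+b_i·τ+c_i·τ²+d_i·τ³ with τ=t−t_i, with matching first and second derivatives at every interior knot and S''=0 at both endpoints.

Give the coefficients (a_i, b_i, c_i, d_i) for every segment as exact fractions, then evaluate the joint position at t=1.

Δ: Δ0=-4, Δ1=8, Δ2=-2, Δ3=-5
row 1: diag=6, rhs=72; c'=1/6, d'=12
row 2: denom=4−1·1/6=23/6; d'=(-60−1·12)/(23/6)=-432/23
row 3: denom=4−1·6/23=86/23; d'=(-18−1·-432/23)/(86/23)=9/43
back: M3=9/43
back: M2=-432/23−6/23·9/43=-810/43
back: M1=12−1/6·-810/43=651/43
M: M0=0, M1=651/43, M2=-810/43, M3=9/43, M4=0
seg 0: a=5, c=M0/2=0, d=(M1−M0)/(6·2)=217/172, b=Δ0−h0·(2M0+M1)/6=-389/43
seg 1: a=-3, c=M1/2=651/86, d=(M2−M1)/(6·1)=-487/86, b=Δ1−h1·(2M1+M2)/6=262/43
seg 2: a=5, c=M2/2=-405/43, d=(M3−M2)/(6·1)=273/86, b=Δ2−h2·(2M2+M3)/6=365/86
seg 3: a=3, c=M3/2=9/86, d=(M4−M3)/(6·1)=-3/86, b=Δ3−h3·(2M3+M4)/6=-218/43
t_q=1 → seg 0, τ=1; S=5+-389/43·τ+0·τ²+217/172·τ³=-479/172

  seg 0: a=5 b=-389/43 c=0 d=217/172
  seg 1: a=-3 b=262/43 c=651/86 d=-487/86
  seg 2: a=5 b=365/86 c=-405/43 d=273/86
  seg 3: a=3 b=-218/43 c=9/86 d=-3/86
S(1) = -479/172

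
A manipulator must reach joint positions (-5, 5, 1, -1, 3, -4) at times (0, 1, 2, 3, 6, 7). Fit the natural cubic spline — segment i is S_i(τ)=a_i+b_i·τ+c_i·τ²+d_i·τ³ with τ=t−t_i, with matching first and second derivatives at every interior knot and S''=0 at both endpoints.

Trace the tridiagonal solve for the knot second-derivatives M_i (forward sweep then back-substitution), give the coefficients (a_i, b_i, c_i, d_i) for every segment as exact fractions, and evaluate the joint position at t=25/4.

Δ: Δ0=10, Δ1=-4, Δ2=-2, Δ3=4/3, Δ4=-7
row 1: diag=4, rhs=-84; c'=1/4, d'=-21
row 2: denom=4−1·1/4=15/4; d'=(12−1·-21)/(15/4)=44/5
row 3: denom=8−1·4/15=116/15; d'=(20−1·44/5)/(116/15)=42/29
row 4: denom=8−3·45/116=793/116; d'=(-50−3·42/29)/(793/116)=-6304/793
back: M4=-6304/793
back: M3=42/29−45/116·-6304/793=3594/793
back: M2=44/5−4/15·3594/793=6020/793
back: M1=-21−1/4·6020/793=-18158/793
M: M0=0, M1=-18158/793, M2=6020/793, M3=3594/793, M4=-6304/793, M5=0
seg 0: a=-5, c=M0/2=0, d=(M1−M0)/(6·1)=-9079/2379, b=Δ0−h0·(2M0+M1)/6=32869/2379
seg 1: a=5, c=M1/2=-9079/793, d=(M2−M1)/(6·1)=12089/2379, b=Δ1−h1·(2M1+M2)/6=5632/2379
seg 2: a=1, c=M2/2=3010/793, d=(M3−M2)/(6·1)=-1213/2379, b=Δ2−h2·(2M2+M3)/6=-12575/2379
seg 3: a=-1, c=M3/2=1797/793, d=(M4−M3)/(6·3)=-4949/7137, b=Δ3−h3·(2M3+M4)/6=142/183
seg 4: a=3, c=M4/2=-3152/793, d=(M5−M4)/(6·1)=3152/2379, b=Δ4−h4·(2M4+M5)/6=-10349/2379
t_q=25/4 → seg 4, τ=1/4; S=3+-10349/2379·τ+-3152/793·τ²+3152/2379·τ³=1336/793

  seg 0: a=-5 b=32869/2379 c=0 d=-9079/2379
  seg 1: a=5 b=5632/2379 c=-9079/793 d=12089/2379
  seg 2: a=1 b=-12575/2379 c=3010/793 d=-1213/2379
  seg 3: a=-1 b=142/183 c=1797/793 d=-4949/7137
  seg 4: a=3 b=-10349/2379 c=-3152/793 d=3152/2379
S(25/4) = 1336/793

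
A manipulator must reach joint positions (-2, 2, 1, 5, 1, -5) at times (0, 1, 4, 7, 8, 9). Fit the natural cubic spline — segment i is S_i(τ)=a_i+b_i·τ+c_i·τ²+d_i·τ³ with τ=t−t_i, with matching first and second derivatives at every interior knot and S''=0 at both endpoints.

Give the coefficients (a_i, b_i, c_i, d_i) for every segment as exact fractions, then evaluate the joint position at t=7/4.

  seg 0: a=-2 b=3807/803 c=0 d=-595/803
  seg 1: a=2 b=2022/803 c=-1785/803 d=836/1971
  seg 2: a=1 b=508/803 c=3841/2409 d=-9835/21681
  seg 3: a=5 b=-1645/803 c=-1998/803 d=431/803
  seg 4: a=1 b=-4348/803 c=-705/803 d=235/803
S(7/4) = 18097/6424

Δ: Δ0=4, Δ1=-1/3, Δ2=4/3, Δ3=-4, Δ4=-6
row 1: diag=8, rhs=-26; c'=3/8, d'=-13/4
row 2: denom=12−3·3/8=87/8; d'=(10−3·-13/4)/(87/8)=158/87
row 3: denom=8−3·8/29=208/29; d'=(-32−3·158/87)/(208/29)=-543/104
row 4: denom=4−1·29/208=803/208; d'=(-12−1·-543/104)/(803/208)=-1410/803
back: M4=-1410/803
back: M3=-543/104−29/208·-1410/803=-3996/803
back: M2=158/87−8/29·-3996/803=7682/2409
back: M1=-13/4−3/8·7682/2409=-3570/803
M: M0=0, M1=-3570/803, M2=7682/2409, M3=-3996/803, M4=-1410/803, M5=0
seg 0: a=-2, c=M0/2=0, d=(M1−M0)/(6·1)=-595/803, b=Δ0−h0·(2M0+M1)/6=3807/803
seg 1: a=2, c=M1/2=-1785/803, d=(M2−M1)/(6·3)=836/1971, b=Δ1−h1·(2M1+M2)/6=2022/803
seg 2: a=1, c=M2/2=3841/2409, d=(M3−M2)/(6·3)=-9835/21681, b=Δ2−h2·(2M2+M3)/6=508/803
seg 3: a=5, c=M3/2=-1998/803, d=(M4−M3)/(6·1)=431/803, b=Δ3−h3·(2M3+M4)/6=-1645/803
seg 4: a=1, c=M4/2=-705/803, d=(M5−M4)/(6·1)=235/803, b=Δ4−h4·(2M4+M5)/6=-4348/803
t_q=7/4 → seg 1, τ=3/4; S=2+2022/803·τ+-1785/803·τ²+836/1971·τ³=18097/6424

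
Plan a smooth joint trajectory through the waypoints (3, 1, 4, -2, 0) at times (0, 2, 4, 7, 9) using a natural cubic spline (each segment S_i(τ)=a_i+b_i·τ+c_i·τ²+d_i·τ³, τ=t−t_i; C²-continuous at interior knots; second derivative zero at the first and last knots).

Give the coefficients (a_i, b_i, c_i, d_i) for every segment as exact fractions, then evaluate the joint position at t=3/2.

Δ: Δ0=-1, Δ1=3/2, Δ2=-2, Δ3=1
row 1: diag=8, rhs=15; c'=1/4, d'=15/8
row 2: denom=10−2·1/4=19/2; d'=(-21−2·15/8)/(19/2)=-99/38
row 3: denom=10−3·6/19=172/19; d'=(18−3·-99/38)/(172/19)=981/344
back: M3=981/344
back: M2=-99/38−6/19·981/344=-603/172
back: M1=15/8−1/4·-603/172=1893/688
M: M0=0, M1=1893/688, M2=-603/172, M3=981/344, M4=0
seg 0: a=3, c=M0/2=0, d=(M1−M0)/(6·2)=631/2752, b=Δ0−h0·(2M0+M1)/6=-1319/688
seg 1: a=1, c=M1/2=1893/1376, d=(M2−M1)/(6·2)=-1435/2752, b=Δ1−h1·(2M1+M2)/6=287/344
seg 2: a=4, c=M2/2=-603/344, d=(M3−M2)/(6·3)=243/688, b=Δ2−h2·(2M2+M3)/6=55/688
seg 3: a=-2, c=M3/2=981/688, d=(M4−M3)/(6·2)=-327/1376, b=Δ3−h3·(2M3+M4)/6=-155/172
t_q=3/2 → seg 0, τ=3/2; S=3+-1319/688·τ+0·τ²+631/2752·τ³=19773/22016

  seg 0: a=3 b=-1319/688 c=0 d=631/2752
  seg 1: a=1 b=287/344 c=1893/1376 d=-1435/2752
  seg 2: a=4 b=55/688 c=-603/344 d=243/688
  seg 3: a=-2 b=-155/172 c=981/688 d=-327/1376
S(3/2) = 19773/22016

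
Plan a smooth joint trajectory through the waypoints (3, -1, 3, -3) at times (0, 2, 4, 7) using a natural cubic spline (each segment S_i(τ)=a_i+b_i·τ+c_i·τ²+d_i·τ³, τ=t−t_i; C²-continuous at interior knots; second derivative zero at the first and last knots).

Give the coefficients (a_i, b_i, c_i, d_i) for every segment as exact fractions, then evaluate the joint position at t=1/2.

  seg 0: a=3 b=-62/19 c=0 d=6/19
  seg 1: a=-1 b=10/19 c=36/19 d=-11/19
  seg 2: a=3 b=22/19 c=-30/19 d=10/57
S(1/2) = 107/76

Δ: Δ0=-2, Δ1=2, Δ2=-2
row 1: diag=8, rhs=24; c'=1/4, d'=3
row 2: denom=10−2·1/4=19/2; d'=(-24−2·3)/(19/2)=-60/19
back: M2=-60/19
back: M1=3−1/4·-60/19=72/19
M: M0=0, M1=72/19, M2=-60/19, M3=0
seg 0: a=3, c=M0/2=0, d=(M1−M0)/(6·2)=6/19, b=Δ0−h0·(2M0+M1)/6=-62/19
seg 1: a=-1, c=M1/2=36/19, d=(M2−M1)/(6·2)=-11/19, b=Δ1−h1·(2M1+M2)/6=10/19
seg 2: a=3, c=M2/2=-30/19, d=(M3−M2)/(6·3)=10/57, b=Δ2−h2·(2M2+M3)/6=22/19
t_q=1/2 → seg 0, τ=1/2; S=3+-62/19·τ+0·τ²+6/19·τ³=107/76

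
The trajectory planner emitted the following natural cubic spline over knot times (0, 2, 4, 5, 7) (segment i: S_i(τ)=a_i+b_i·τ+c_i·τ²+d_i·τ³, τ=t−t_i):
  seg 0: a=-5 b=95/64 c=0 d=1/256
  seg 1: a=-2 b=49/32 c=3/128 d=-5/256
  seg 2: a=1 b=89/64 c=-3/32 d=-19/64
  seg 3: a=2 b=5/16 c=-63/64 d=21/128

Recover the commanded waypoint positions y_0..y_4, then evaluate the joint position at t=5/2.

y_0=-5 y_1=-2 y_2=1 y_3=2 y_4=0
S(5/2) = -2521/2048

y_0 = S_0(0) = a_0 = -5
y_1 = S_1(0) = a_1 = -2
y_2 = S_2(0) = a_2 = 1
y_3 = S_3(0) = a_3 = 2
y_4 = S_3(2) = 0
t_q=5/2 is in segment 1 (τ=1/2); S_1(τ)=-2521/2048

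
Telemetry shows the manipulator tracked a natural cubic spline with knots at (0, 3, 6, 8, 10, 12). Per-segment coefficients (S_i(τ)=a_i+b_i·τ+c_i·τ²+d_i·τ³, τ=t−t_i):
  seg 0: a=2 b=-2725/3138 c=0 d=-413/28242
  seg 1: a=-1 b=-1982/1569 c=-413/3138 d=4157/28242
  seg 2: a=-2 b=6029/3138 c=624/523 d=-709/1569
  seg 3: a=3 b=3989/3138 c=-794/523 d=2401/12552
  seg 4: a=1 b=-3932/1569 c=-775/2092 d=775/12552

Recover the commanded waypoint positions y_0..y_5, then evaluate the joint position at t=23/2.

y_0=2 y_1=-1 y_2=-2 y_3=3 y_4=1 y_5=-5
S(23/2) = -113277/33472

y_0 = S_0(0) = a_0 = 2
y_1 = S_1(0) = a_1 = -1
y_2 = S_2(0) = a_2 = -2
y_3 = S_3(0) = a_3 = 3
y_4 = S_4(0) = a_4 = 1
y_5 = S_4(2) = -5
t_q=23/2 is in segment 4 (τ=3/2); S_4(τ)=-113277/33472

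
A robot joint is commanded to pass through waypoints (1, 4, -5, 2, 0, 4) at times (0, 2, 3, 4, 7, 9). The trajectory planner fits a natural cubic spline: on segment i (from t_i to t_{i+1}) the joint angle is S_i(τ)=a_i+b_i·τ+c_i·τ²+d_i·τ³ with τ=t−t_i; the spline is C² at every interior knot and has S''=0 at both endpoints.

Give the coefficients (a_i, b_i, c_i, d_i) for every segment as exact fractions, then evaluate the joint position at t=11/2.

  seg 0: a=1 b=63329/9438 c=0 d=-12293/9438
  seg 1: a=4 b=-84187/9438 c=-12293/1573 d=73003/9438
  seg 2: a=-5 b=-577/429 c=48417/3146 d=-66491/9438
  seg 3: a=2 b=78335/9438 c=-9037/1573 d=667/726
  seg 4: a=0 b=-6440/4719 c=7939/3146 d=-7939/18876
S(11/2) = 116383/25168

Δ: Δ0=3/2, Δ1=-9, Δ2=7, Δ3=-2/3, Δ4=2
row 1: diag=6, rhs=-63; c'=1/6, d'=-21/2
row 2: denom=4−1·1/6=23/6; d'=(96−1·-21/2)/(23/6)=639/23
row 3: denom=8−1·6/23=178/23; d'=(-46−1·639/23)/(178/23)=-1697/178
row 4: denom=10−3·69/178=1573/178; d'=(16−3·-1697/178)/(1573/178)=7939/1573
back: M4=7939/1573
back: M3=-1697/178−69/178·7939/1573=-18074/1573
back: M2=639/23−6/23·-18074/1573=48417/1573
back: M1=-21/2−1/6·48417/1573=-24586/1573
M: M0=0, M1=-24586/1573, M2=48417/1573, M3=-18074/1573, M4=7939/1573, M5=0
seg 0: a=1, c=M0/2=0, d=(M1−M0)/(6·2)=-12293/9438, b=Δ0−h0·(2M0+M1)/6=63329/9438
seg 1: a=4, c=M1/2=-12293/1573, d=(M2−M1)/(6·1)=73003/9438, b=Δ1−h1·(2M1+M2)/6=-84187/9438
seg 2: a=-5, c=M2/2=48417/3146, d=(M3−M2)/(6·1)=-66491/9438, b=Δ2−h2·(2M2+M3)/6=-577/429
seg 3: a=2, c=M3/2=-9037/1573, d=(M4−M3)/(6·3)=667/726, b=Δ3−h3·(2M3+M4)/6=78335/9438
seg 4: a=0, c=M4/2=7939/3146, d=(M5−M4)/(6·2)=-7939/18876, b=Δ4−h4·(2M4+M5)/6=-6440/4719
t_q=11/2 → seg 3, τ=3/2; S=2+78335/9438·τ+-9037/1573·τ²+667/726·τ³=116383/25168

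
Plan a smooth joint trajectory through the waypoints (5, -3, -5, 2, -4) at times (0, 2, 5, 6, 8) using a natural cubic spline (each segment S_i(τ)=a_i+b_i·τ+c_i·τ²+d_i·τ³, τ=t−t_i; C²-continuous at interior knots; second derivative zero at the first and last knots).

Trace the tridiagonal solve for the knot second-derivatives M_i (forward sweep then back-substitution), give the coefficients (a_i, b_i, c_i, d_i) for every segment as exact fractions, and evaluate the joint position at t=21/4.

Δ: Δ0=-4, Δ1=-2/3, Δ2=7, Δ3=-3
row 1: diag=10, rhs=20; c'=3/10, d'=2
row 2: denom=8−3·3/10=71/10; d'=(46−3·2)/(71/10)=400/71
row 3: denom=6−1·10/71=416/71; d'=(-60−1·400/71)/(416/71)=-1165/104
back: M3=-1165/104
back: M2=400/71−10/71·-1165/104=375/52
back: M1=2−3/10·375/52=-17/104
M: M0=0, M1=-17/104, M2=375/52, M3=-1165/104, M4=0
seg 0: a=5, c=M0/2=0, d=(M1−M0)/(6·2)=-17/1248, b=Δ0−h0·(2M0+M1)/6=-1231/312
seg 1: a=-3, c=M1/2=-17/208, d=(M2−M1)/(6·3)=59/144, b=Δ1−h1·(2M1+M2)/6=-641/156
seg 2: a=-5, c=M2/2=375/104, d=(M3−M2)/(6·1)=-1915/624, b=Δ2−h2·(2M2+M3)/6=4033/624
seg 3: a=2, c=M3/2=-1165/208, d=(M4−M3)/(6·2)=1165/1248, b=Δ3−h3·(2M3+M4)/6=697/156
t_q=21/4 → seg 2, τ=1/4; S=-5+4033/624·τ+375/104·τ²+-1915/624·τ³=-42689/13312

  seg 0: a=5 b=-1231/312 c=0 d=-17/1248
  seg 1: a=-3 b=-641/156 c=-17/208 d=59/144
  seg 2: a=-5 b=4033/624 c=375/104 d=-1915/624
  seg 3: a=2 b=697/156 c=-1165/208 d=1165/1248
S(21/4) = -42689/13312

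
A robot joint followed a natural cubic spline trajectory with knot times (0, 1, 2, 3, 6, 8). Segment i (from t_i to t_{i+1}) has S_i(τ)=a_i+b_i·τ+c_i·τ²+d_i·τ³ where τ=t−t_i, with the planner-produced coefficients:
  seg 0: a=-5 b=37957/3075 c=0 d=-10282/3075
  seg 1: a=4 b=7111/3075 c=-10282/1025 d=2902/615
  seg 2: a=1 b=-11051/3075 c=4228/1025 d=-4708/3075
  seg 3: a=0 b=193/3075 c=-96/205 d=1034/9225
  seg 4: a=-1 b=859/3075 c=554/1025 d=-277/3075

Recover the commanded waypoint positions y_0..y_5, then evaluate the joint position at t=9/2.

y_0=-5 y_1=4 y_2=1 y_3=0 y_4=-1 y_5=1
S(9/2) = -2383/4100

y_0 = S_0(0) = a_0 = -5
y_1 = S_1(0) = a_1 = 4
y_2 = S_2(0) = a_2 = 1
y_3 = S_3(0) = a_3 = 0
y_4 = S_4(0) = a_4 = -1
y_5 = S_4(2) = 1
t_q=9/2 is in segment 3 (τ=3/2); S_3(τ)=-2383/4100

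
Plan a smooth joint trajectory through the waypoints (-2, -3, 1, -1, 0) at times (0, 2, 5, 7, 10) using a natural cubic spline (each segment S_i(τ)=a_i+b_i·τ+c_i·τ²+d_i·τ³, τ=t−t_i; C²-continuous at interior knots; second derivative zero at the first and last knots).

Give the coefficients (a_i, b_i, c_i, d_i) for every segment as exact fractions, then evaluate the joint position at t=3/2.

  seg 0: a=-2 b=-943/870 c=0 d=127/870
  seg 1: a=-3 b=581/870 c=127/145 d=-569/2610
  seg 2: a=1 b=16/435 c=-63/58 d=247/870
  seg 3: a=-1 b=-392/435 c=179/290 d=-179/2610
S(3/2) = -7269/2320

Δ: Δ0=-1/2, Δ1=4/3, Δ2=-1, Δ3=1/3
row 1: diag=10, rhs=11; c'=3/10, d'=11/10
row 2: denom=10−3·3/10=91/10; d'=(-14−3·11/10)/(91/10)=-173/91
row 3: denom=10−2·20/91=870/91; d'=(8−2·-173/91)/(870/91)=179/145
back: M3=179/145
back: M2=-173/91−20/91·179/145=-63/29
back: M1=11/10−3/10·-63/29=254/145
M: M0=0, M1=254/145, M2=-63/29, M3=179/145, M4=0
seg 0: a=-2, c=M0/2=0, d=(M1−M0)/(6·2)=127/870, b=Δ0−h0·(2M0+M1)/6=-943/870
seg 1: a=-3, c=M1/2=127/145, d=(M2−M1)/(6·3)=-569/2610, b=Δ1−h1·(2M1+M2)/6=581/870
seg 2: a=1, c=M2/2=-63/58, d=(M3−M2)/(6·2)=247/870, b=Δ2−h2·(2M2+M3)/6=16/435
seg 3: a=-1, c=M3/2=179/290, d=(M4−M3)/(6·3)=-179/2610, b=Δ3−h3·(2M3+M4)/6=-392/435
t_q=3/2 → seg 0, τ=3/2; S=-2+-943/870·τ+0·τ²+127/870·τ³=-7269/2320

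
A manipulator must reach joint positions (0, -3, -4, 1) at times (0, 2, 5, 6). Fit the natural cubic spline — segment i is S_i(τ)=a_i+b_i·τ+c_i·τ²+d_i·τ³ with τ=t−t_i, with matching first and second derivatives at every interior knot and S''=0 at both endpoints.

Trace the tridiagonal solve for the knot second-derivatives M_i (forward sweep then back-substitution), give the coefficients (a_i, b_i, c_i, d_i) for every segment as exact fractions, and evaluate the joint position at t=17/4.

Δ: Δ0=-3/2, Δ1=-1/3, Δ2=5
row 1: diag=10, rhs=7; c'=3/10, d'=7/10
row 2: denom=8−3·3/10=71/10; d'=(32−3·7/10)/(71/10)=299/71
back: M2=299/71
back: M1=7/10−3/10·299/71=-40/71
M: M0=0, M1=-40/71, M2=299/71, M3=0
seg 0: a=0, c=M0/2=0, d=(M1−M0)/(6·2)=-10/213, b=Δ0−h0·(2M0+M1)/6=-559/426
seg 1: a=-3, c=M1/2=-20/71, d=(M2−M1)/(6·3)=113/426, b=Δ1−h1·(2M1+M2)/6=-799/426
seg 2: a=-4, c=M2/2=299/142, d=(M3−M2)/(6·1)=-299/426, b=Δ2−h2·(2M2+M3)/6=766/213
t_q=17/4 → seg 1, τ=9/4; S=-3+-799/426·τ+-20/71·τ²+113/426·τ³=-51117/9088

  seg 0: a=0 b=-559/426 c=0 d=-10/213
  seg 1: a=-3 b=-799/426 c=-20/71 d=113/426
  seg 2: a=-4 b=766/213 c=299/142 d=-299/426
S(17/4) = -51117/9088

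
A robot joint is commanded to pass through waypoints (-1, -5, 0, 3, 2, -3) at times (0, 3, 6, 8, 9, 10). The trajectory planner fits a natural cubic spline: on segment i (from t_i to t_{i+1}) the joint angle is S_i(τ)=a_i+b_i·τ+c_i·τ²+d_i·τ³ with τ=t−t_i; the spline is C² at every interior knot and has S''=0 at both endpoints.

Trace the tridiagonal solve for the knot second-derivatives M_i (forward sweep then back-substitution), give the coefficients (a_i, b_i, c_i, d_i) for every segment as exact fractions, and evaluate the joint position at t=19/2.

Δ: Δ0=-4/3, Δ1=5/3, Δ2=3/2, Δ3=-1, Δ4=-5
row 1: diag=12, rhs=18; c'=1/4, d'=3/2
row 2: denom=10−3·1/4=37/4; d'=(-1−3·3/2)/(37/4)=-22/37
row 3: denom=6−2·8/37=206/37; d'=(-15−2·-22/37)/(206/37)=-511/206
row 4: denom=4−1·37/206=787/206; d'=(-24−1·-511/206)/(787/206)=-4433/787
back: M4=-4433/787
back: M3=-511/206−37/206·-4433/787=-1156/787
back: M2=-22/37−8/37·-1156/787=-218/787
back: M1=3/2−1/4·-218/787=1235/787
M: M0=0, M1=1235/787, M2=-218/787, M3=-1156/787, M4=-4433/787, M5=0
seg 0: a=-1, c=M0/2=0, d=(M1−M0)/(6·3)=1235/14166, b=Δ0−h0·(2M0+M1)/6=-10001/4722
seg 1: a=-5, c=M1/2=1235/1574, d=(M2−M1)/(6·3)=-1453/14166, b=Δ1−h1·(2M1+M2)/6=557/2361
seg 2: a=0, c=M2/2=-109/787, d=(M3−M2)/(6·2)=-469/4722, b=Δ2−h2·(2M2+M3)/6=10267/4722
seg 3: a=3, c=M3/2=-578/787, d=(M4−M3)/(6·1)=-3277/4722, b=Δ3−h3·(2M3+M4)/6=2023/4722
seg 4: a=2, c=M4/2=-4433/1574, d=(M5−M4)/(6·1)=4433/4722, b=Δ4−h4·(2M4+M5)/6=-7372/2361
t_q=19/2 → seg 4, τ=1/2; S=2+-7372/2361·τ+-4433/1574·τ²+4433/4722·τ³=-1863/12592

  seg 0: a=-1 b=-10001/4722 c=0 d=1235/14166
  seg 1: a=-5 b=557/2361 c=1235/1574 d=-1453/14166
  seg 2: a=0 b=10267/4722 c=-109/787 d=-469/4722
  seg 3: a=3 b=2023/4722 c=-578/787 d=-3277/4722
  seg 4: a=2 b=-7372/2361 c=-4433/1574 d=4433/4722
S(19/2) = -1863/12592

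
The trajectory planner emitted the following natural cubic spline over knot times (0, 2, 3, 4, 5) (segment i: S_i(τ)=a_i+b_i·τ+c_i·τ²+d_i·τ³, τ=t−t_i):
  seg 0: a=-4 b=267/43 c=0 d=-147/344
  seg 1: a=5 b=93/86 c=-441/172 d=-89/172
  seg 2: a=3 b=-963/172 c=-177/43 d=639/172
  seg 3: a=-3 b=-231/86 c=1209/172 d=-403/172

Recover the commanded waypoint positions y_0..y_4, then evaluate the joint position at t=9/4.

y_0=-4 y_1=5 y_2=3 y_3=-3 y_4=-1
S(9/4) = 56163/11008

y_0 = S_0(0) = a_0 = -4
y_1 = S_1(0) = a_1 = 5
y_2 = S_2(0) = a_2 = 3
y_3 = S_3(0) = a_3 = -3
y_4 = S_3(1) = -1
t_q=9/4 is in segment 1 (τ=1/4); S_1(τ)=56163/11008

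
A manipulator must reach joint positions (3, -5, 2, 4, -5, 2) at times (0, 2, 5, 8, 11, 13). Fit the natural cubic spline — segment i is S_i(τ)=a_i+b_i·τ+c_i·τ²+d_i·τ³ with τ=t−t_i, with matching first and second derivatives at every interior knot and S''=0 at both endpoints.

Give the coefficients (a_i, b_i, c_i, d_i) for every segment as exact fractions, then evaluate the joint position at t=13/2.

Δ: Δ0=-4, Δ1=7/3, Δ2=2/3, Δ3=-3, Δ4=7/2
row 1: diag=10, rhs=38; c'=3/10, d'=19/5
row 2: denom=12−3·3/10=111/10; d'=(-10−3·19/5)/(111/10)=-214/111
row 3: denom=12−3·10/37=414/37; d'=(-22−3·-214/111)/(414/37)=-100/69
row 4: denom=10−3·37/138=423/46; d'=(39−3·-100/69)/(423/46)=1994/423
back: M4=1994/423
back: M3=-100/69−37/138·1994/423=-3443/1269
back: M2=-214/111−10/37·-3443/1269=-1516/1269
back: M1=19/5−3/10·-1516/1269=1759/423
M: M0=0, M1=1759/423, M2=-1516/1269, M3=-3443/1269, M4=1994/423, M5=0
seg 0: a=3, c=M0/2=0, d=(M1−M0)/(6·2)=1759/5076, b=Δ0−h0·(2M0+M1)/6=-6835/1269
seg 1: a=-5, c=M1/2=1759/846, d=(M2−M1)/(6·3)=-6793/22842, b=Δ1−h1·(2M1+M2)/6=-1558/1269
seg 2: a=2, c=M2/2=-758/1269, d=(M3−M2)/(6·3)=-41/486, b=Δ2−h2·(2M2+M3)/6=8167/2538
seg 3: a=4, c=M3/2=-3443/2538, d=(M4−M3)/(6·3)=9425/22842, b=Δ3−h3·(2M3+M4)/6=-3355/1269
seg 4: a=-5, c=M4/2=997/423, d=(M5−M4)/(6·2)=-997/2538, b=Δ4−h4·(2M4+M5)/6=907/2538
t_q=13/2 → seg 2, τ=3/2; S=2+8167/2538·τ+-758/1269·τ²+-41/486·τ³=3909/752

  seg 0: a=3 b=-6835/1269 c=0 d=1759/5076
  seg 1: a=-5 b=-1558/1269 c=1759/846 d=-6793/22842
  seg 2: a=2 b=8167/2538 c=-758/1269 d=-41/486
  seg 3: a=4 b=-3355/1269 c=-3443/2538 d=9425/22842
  seg 4: a=-5 b=907/2538 c=997/423 d=-997/2538
S(13/2) = 3909/752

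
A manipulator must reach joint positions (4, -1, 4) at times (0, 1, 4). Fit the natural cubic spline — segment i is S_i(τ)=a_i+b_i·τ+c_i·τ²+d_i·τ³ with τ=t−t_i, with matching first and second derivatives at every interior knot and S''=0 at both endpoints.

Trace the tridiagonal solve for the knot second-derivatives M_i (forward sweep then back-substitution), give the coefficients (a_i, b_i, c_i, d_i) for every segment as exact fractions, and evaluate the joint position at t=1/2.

  seg 0: a=4 b=-35/6 c=0 d=5/6
  seg 1: a=-1 b=-10/3 c=5/2 d=-5/18
S(1/2) = 19/16

Δ: Δ0=-5, Δ1=5/3
row 1: diag=8, rhs=40; c'=3/8, d'=5
back: M1=5
M: M0=0, M1=5, M2=0
seg 0: a=4, c=M0/2=0, d=(M1−M0)/(6·1)=5/6, b=Δ0−h0·(2M0+M1)/6=-35/6
seg 1: a=-1, c=M1/2=5/2, d=(M2−M1)/(6·3)=-5/18, b=Δ1−h1·(2M1+M2)/6=-10/3
t_q=1/2 → seg 0, τ=1/2; S=4+-35/6·τ+0·τ²+5/6·τ³=19/16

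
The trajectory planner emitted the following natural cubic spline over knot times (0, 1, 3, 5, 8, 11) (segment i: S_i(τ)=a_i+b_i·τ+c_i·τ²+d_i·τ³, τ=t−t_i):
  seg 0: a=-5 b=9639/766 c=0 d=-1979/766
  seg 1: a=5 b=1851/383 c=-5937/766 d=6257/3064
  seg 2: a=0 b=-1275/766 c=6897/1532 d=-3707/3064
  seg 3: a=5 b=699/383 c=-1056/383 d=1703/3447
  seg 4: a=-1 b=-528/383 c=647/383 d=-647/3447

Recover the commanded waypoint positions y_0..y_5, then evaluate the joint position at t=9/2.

y_0=-5 y_1=5 y_2=0 y_3=5 y_4=-1 y_5=5
S(9/2) = 87003/24512

y_0 = S_0(0) = a_0 = -5
y_1 = S_1(0) = a_1 = 5
y_2 = S_2(0) = a_2 = 0
y_3 = S_3(0) = a_3 = 5
y_4 = S_4(0) = a_4 = -1
y_5 = S_4(3) = 5
t_q=9/2 is in segment 2 (τ=3/2); S_2(τ)=87003/24512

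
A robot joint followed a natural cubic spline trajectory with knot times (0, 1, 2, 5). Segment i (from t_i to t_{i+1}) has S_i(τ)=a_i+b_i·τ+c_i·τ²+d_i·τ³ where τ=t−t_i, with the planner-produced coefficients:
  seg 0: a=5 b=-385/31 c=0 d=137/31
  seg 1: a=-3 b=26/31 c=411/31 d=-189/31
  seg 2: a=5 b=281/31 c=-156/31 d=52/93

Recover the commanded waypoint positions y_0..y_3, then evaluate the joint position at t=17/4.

y_0 = S_0(0) = a_0 = 5
y_1 = S_1(0) = a_1 = -3
y_2 = S_2(0) = a_2 = 5
y_3 = S_2(3) = 2
t_q=17/4 is in segment 2 (τ=9/4); S_2(τ)=3119/496

y_0=5 y_1=-3 y_2=5 y_3=2
S(17/4) = 3119/496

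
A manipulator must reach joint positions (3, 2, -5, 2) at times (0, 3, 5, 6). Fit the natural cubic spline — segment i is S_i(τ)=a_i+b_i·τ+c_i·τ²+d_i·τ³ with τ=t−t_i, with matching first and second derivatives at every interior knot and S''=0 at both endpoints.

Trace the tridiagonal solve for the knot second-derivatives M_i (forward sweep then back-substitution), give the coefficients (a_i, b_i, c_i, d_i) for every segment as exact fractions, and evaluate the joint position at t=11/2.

Δ: Δ0=-1/3, Δ1=-7/2, Δ2=7
row 1: diag=10, rhs=-19; c'=1/5, d'=-19/10
row 2: denom=6−2·1/5=28/5; d'=(63−2·-19/10)/(28/5)=167/14
back: M2=167/14
back: M1=-19/10−1/5·167/14=-30/7
M: M0=0, M1=-30/7, M2=167/14, M3=0
seg 0: a=3, c=M0/2=0, d=(M1−M0)/(6·3)=-5/21, b=Δ0−h0·(2M0+M1)/6=38/21
seg 1: a=2, c=M1/2=-15/7, d=(M2−M1)/(6·2)=227/168, b=Δ1−h1·(2M1+M2)/6=-97/21
seg 2: a=-5, c=M2/2=167/28, d=(M3−M2)/(6·1)=-167/84, b=Δ2−h2·(2M2+M3)/6=127/42
t_q=11/2 → seg 2, τ=1/2; S=-5+127/42·τ+167/28·τ²+-167/84·τ³=-503/224

  seg 0: a=3 b=38/21 c=0 d=-5/21
  seg 1: a=2 b=-97/21 c=-15/7 d=227/168
  seg 2: a=-5 b=127/42 c=167/28 d=-167/84
S(11/2) = -503/224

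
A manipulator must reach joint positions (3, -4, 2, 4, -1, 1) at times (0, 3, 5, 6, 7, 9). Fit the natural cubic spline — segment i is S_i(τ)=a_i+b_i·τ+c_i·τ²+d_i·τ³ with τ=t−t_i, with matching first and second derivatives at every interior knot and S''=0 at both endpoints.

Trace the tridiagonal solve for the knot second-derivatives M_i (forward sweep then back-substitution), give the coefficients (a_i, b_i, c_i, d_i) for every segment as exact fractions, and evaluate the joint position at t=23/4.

Δ: Δ0=-7/3, Δ1=3, Δ2=2, Δ3=-5, Δ4=1
row 1: diag=10, rhs=32; c'=1/5, d'=16/5
row 2: denom=6−2·1/5=28/5; d'=(-6−2·16/5)/(28/5)=-31/14
row 3: denom=4−1·5/28=107/28; d'=(-42−1·-31/14)/(107/28)=-1114/107
row 4: denom=6−1·28/107=614/107; d'=(36−1·-1114/107)/(614/107)=2483/307
back: M4=2483/307
back: M3=-1114/107−28/107·2483/307=-3846/307
back: M2=-31/14−5/28·-3846/307=7/307
back: M1=16/5−1/5·7/307=981/307
M: M0=0, M1=981/307, M2=7/307, M3=-3846/307, M4=2483/307, M5=0
seg 0: a=3, c=M0/2=0, d=(M1−M0)/(6·3)=109/614, b=Δ0−h0·(2M0+M1)/6=-7241/1842
seg 1: a=-4, c=M1/2=981/614, d=(M2−M1)/(6·2)=-487/1842, b=Δ1−h1·(2M1+M2)/6=794/921
seg 2: a=2, c=M2/2=7/614, d=(M3−M2)/(6·1)=-3853/1842, b=Δ2−h2·(2M2+M3)/6=3758/921
seg 3: a=4, c=M3/2=-1923/307, d=(M4−M3)/(6·1)=6329/1842, b=Δ3−h3·(2M3+M4)/6=-4001/1842
seg 4: a=-1, c=M4/2=2483/614, d=(M5−M4)/(6·2)=-2483/3684, b=Δ4−h4·(2M4+M5)/6=-4045/921
t_q=23/4 → seg 2, τ=3/4; S=2+3758/921·τ+7/614·τ²+-3853/1842·τ³=164423/39296

  seg 0: a=3 b=-7241/1842 c=0 d=109/614
  seg 1: a=-4 b=794/921 c=981/614 d=-487/1842
  seg 2: a=2 b=3758/921 c=7/614 d=-3853/1842
  seg 3: a=4 b=-4001/1842 c=-1923/307 d=6329/1842
  seg 4: a=-1 b=-4045/921 c=2483/614 d=-2483/3684
S(23/4) = 164423/39296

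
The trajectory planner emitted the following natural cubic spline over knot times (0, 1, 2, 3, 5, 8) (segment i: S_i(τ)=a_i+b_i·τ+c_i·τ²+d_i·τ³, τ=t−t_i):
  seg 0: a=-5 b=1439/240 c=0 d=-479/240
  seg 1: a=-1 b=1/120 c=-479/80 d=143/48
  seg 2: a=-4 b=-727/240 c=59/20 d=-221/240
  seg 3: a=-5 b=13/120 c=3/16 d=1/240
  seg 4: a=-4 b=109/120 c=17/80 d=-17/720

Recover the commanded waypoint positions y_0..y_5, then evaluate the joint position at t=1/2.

y_0 = S_0(0) = a_0 = -5
y_1 = S_1(0) = a_1 = -1
y_2 = S_2(0) = a_2 = -4
y_3 = S_3(0) = a_3 = -5
y_4 = S_4(0) = a_4 = -4
y_5 = S_4(3) = 0
t_q=1/2 is in segment 0 (τ=1/2); S_0(τ)=-1441/640

y_0=-5 y_1=-1 y_2=-4 y_3=-5 y_4=-4 y_5=0
S(1/2) = -1441/640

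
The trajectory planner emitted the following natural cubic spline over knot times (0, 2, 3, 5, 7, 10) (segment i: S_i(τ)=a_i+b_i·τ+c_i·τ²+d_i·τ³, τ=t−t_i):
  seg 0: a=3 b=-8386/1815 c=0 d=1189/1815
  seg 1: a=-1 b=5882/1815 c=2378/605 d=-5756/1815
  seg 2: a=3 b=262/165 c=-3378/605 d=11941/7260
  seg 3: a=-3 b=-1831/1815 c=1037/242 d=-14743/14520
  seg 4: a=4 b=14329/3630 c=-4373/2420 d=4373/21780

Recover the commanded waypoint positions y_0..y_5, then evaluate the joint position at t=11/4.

y_0=3 y_1=-1 y_2=3 y_3=-3 y_4=4 y_5=5
S(11/4) = 22299/9680

y_0 = S_0(0) = a_0 = 3
y_1 = S_1(0) = a_1 = -1
y_2 = S_2(0) = a_2 = 3
y_3 = S_3(0) = a_3 = -3
y_4 = S_4(0) = a_4 = 4
y_5 = S_4(3) = 5
t_q=11/4 is in segment 1 (τ=3/4); S_1(τ)=22299/9680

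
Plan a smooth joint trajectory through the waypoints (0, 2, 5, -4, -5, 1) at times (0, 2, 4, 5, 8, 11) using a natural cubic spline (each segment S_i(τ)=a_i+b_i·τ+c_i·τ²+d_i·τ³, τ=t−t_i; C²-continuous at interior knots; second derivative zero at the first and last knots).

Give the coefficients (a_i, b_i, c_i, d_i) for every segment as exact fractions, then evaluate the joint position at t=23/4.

Δ: Δ0=1, Δ1=3/2, Δ2=-9, Δ3=-1/3, Δ4=2
row 1: diag=8, rhs=3; c'=1/4, d'=3/8
row 2: denom=6−2·1/4=11/2; d'=(-63−2·3/8)/(11/2)=-255/22
row 3: denom=8−1·2/11=86/11; d'=(52−1·-255/22)/(86/11)=1399/172
row 4: denom=12−3·33/86=933/86; d'=(14−3·1399/172)/(933/86)=-1789/1866
back: M4=-1789/1866
back: M3=1399/172−33/86·-1789/1866=2644/311
back: M2=-255/22−2/11·2644/311=-8171/622
back: M1=3/8−1/4·-8171/622=1138/311
M: M0=0, M1=1138/311, M2=-8171/622, M3=2644/311, M4=-1789/1866, M5=0
seg 0: a=0, c=M0/2=0, d=(M1−M0)/(6·2)=569/1866, b=Δ0−h0·(2M0+M1)/6=-205/933
seg 1: a=2, c=M1/2=569/311, d=(M2−M1)/(6·2)=-10447/7464, b=Δ1−h1·(2M1+M2)/6=3209/933
seg 2: a=5, c=M2/2=-8171/1244, d=(M3−M2)/(6·1)=13459/3732, b=Δ2−h2·(2M2+M3)/6=-11267/1866
seg 3: a=-4, c=M3/2=1322/311, d=(M4−M3)/(6·3)=-17653/33588, b=Δ3−h3·(2M3+M4)/6=-31183/3732
seg 4: a=-5, c=M4/2=-1789/3732, d=(M5−M4)/(6·3)=1789/33588, b=Δ4−h4·(2M4+M5)/6=5521/1866
t_q=23/4 → seg 3, τ=3/4; S=-4+-31183/3732·τ+1322/311·τ²+-17653/33588·τ³=-644677/79616

  seg 0: a=0 b=-205/933 c=0 d=569/1866
  seg 1: a=2 b=3209/933 c=569/311 d=-10447/7464
  seg 2: a=5 b=-11267/1866 c=-8171/1244 d=13459/3732
  seg 3: a=-4 b=-31183/3732 c=1322/311 d=-17653/33588
  seg 4: a=-5 b=5521/1866 c=-1789/3732 d=1789/33588
S(23/4) = -644677/79616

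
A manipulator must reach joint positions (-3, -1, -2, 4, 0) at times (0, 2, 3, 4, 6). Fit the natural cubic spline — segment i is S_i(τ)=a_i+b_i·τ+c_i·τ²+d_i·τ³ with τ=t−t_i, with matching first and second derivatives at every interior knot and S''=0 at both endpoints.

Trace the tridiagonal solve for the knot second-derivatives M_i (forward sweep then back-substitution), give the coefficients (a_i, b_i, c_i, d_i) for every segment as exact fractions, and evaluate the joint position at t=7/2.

  seg 0: a=-3 b=27/11 c=0 d=-4/11
  seg 1: a=-1 b=-21/11 c=-24/11 d=34/11
  seg 2: a=-2 b=3 c=78/11 d=-45/11
  seg 3: a=4 b=54/11 c=-57/11 d=19/22
S(7/2) = 67/88

Δ: Δ0=1, Δ1=-1, Δ2=6, Δ3=-2
row 1: diag=6, rhs=-12; c'=1/6, d'=-2
row 2: denom=4−1·1/6=23/6; d'=(42−1·-2)/(23/6)=264/23
row 3: denom=6−1·6/23=132/23; d'=(-48−1·264/23)/(132/23)=-114/11
back: M3=-114/11
back: M2=264/23−6/23·-114/11=156/11
back: M1=-2−1/6·156/11=-48/11
M: M0=0, M1=-48/11, M2=156/11, M3=-114/11, M4=0
seg 0: a=-3, c=M0/2=0, d=(M1−M0)/(6·2)=-4/11, b=Δ0−h0·(2M0+M1)/6=27/11
seg 1: a=-1, c=M1/2=-24/11, d=(M2−M1)/(6·1)=34/11, b=Δ1−h1·(2M1+M2)/6=-21/11
seg 2: a=-2, c=M2/2=78/11, d=(M3−M2)/(6·1)=-45/11, b=Δ2−h2·(2M2+M3)/6=3
seg 3: a=4, c=M3/2=-57/11, d=(M4−M3)/(6·2)=19/22, b=Δ3−h3·(2M3+M4)/6=54/11
t_q=7/2 → seg 2, τ=1/2; S=-2+3·τ+78/11·τ²+-45/11·τ³=67/88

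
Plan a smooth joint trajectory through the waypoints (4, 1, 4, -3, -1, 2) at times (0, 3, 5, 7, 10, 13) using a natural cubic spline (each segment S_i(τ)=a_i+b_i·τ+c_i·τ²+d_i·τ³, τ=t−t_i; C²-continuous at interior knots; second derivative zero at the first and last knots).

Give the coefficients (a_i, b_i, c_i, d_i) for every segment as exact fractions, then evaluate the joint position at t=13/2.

  seg 0: a=4 b=-233/102 c=0 d=131/918
  seg 1: a=1 b=80/51 c=131/102 d=-269/408
  seg 2: a=4 b=-41/34 c=-545/204 d=311/408
  seg 3: a=-3 b=-140/51 c=97/51 d=-13/51
  seg 4: a=-1 b=91/51 c=-20/51 d=20/459
S(13/2) = -1357/1088

Δ: Δ0=-1, Δ1=3/2, Δ2=-7/2, Δ3=2/3, Δ4=1
row 1: diag=10, rhs=15; c'=1/5, d'=3/2
row 2: denom=8−2·1/5=38/5; d'=(-30−2·3/2)/(38/5)=-165/38
row 3: denom=10−2·5/19=180/19; d'=(25−2·-165/38)/(180/19)=32/9
row 4: denom=12−3·19/60=221/20; d'=(2−3·32/9)/(221/20)=-40/51
back: M4=-40/51
back: M3=32/9−19/60·-40/51=194/51
back: M2=-165/38−5/19·194/51=-545/102
back: M1=3/2−1/5·-545/102=131/51
M: M0=0, M1=131/51, M2=-545/102, M3=194/51, M4=-40/51, M5=0
seg 0: a=4, c=M0/2=0, d=(M1−M0)/(6·3)=131/918, b=Δ0−h0·(2M0+M1)/6=-233/102
seg 1: a=1, c=M1/2=131/102, d=(M2−M1)/(6·2)=-269/408, b=Δ1−h1·(2M1+M2)/6=80/51
seg 2: a=4, c=M2/2=-545/204, d=(M3−M2)/(6·2)=311/408, b=Δ2−h2·(2M2+M3)/6=-41/34
seg 3: a=-3, c=M3/2=97/51, d=(M4−M3)/(6·3)=-13/51, b=Δ3−h3·(2M3+M4)/6=-140/51
seg 4: a=-1, c=M4/2=-20/51, d=(M5−M4)/(6·3)=20/459, b=Δ4−h4·(2M4+M5)/6=91/51
t_q=13/2 → seg 2, τ=3/2; S=4+-41/34·τ+-545/204·τ²+311/408·τ³=-1357/1088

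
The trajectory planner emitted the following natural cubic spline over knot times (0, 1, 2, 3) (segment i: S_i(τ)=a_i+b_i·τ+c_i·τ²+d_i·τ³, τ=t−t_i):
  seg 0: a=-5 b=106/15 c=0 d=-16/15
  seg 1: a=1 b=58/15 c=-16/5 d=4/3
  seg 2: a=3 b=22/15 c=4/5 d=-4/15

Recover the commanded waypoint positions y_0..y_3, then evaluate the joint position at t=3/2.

y_0=-5 y_1=1 y_2=3 y_3=5
S(3/2) = 23/10

y_0 = S_0(0) = a_0 = -5
y_1 = S_1(0) = a_1 = 1
y_2 = S_2(0) = a_2 = 3
y_3 = S_2(1) = 5
t_q=3/2 is in segment 1 (τ=1/2); S_1(τ)=23/10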